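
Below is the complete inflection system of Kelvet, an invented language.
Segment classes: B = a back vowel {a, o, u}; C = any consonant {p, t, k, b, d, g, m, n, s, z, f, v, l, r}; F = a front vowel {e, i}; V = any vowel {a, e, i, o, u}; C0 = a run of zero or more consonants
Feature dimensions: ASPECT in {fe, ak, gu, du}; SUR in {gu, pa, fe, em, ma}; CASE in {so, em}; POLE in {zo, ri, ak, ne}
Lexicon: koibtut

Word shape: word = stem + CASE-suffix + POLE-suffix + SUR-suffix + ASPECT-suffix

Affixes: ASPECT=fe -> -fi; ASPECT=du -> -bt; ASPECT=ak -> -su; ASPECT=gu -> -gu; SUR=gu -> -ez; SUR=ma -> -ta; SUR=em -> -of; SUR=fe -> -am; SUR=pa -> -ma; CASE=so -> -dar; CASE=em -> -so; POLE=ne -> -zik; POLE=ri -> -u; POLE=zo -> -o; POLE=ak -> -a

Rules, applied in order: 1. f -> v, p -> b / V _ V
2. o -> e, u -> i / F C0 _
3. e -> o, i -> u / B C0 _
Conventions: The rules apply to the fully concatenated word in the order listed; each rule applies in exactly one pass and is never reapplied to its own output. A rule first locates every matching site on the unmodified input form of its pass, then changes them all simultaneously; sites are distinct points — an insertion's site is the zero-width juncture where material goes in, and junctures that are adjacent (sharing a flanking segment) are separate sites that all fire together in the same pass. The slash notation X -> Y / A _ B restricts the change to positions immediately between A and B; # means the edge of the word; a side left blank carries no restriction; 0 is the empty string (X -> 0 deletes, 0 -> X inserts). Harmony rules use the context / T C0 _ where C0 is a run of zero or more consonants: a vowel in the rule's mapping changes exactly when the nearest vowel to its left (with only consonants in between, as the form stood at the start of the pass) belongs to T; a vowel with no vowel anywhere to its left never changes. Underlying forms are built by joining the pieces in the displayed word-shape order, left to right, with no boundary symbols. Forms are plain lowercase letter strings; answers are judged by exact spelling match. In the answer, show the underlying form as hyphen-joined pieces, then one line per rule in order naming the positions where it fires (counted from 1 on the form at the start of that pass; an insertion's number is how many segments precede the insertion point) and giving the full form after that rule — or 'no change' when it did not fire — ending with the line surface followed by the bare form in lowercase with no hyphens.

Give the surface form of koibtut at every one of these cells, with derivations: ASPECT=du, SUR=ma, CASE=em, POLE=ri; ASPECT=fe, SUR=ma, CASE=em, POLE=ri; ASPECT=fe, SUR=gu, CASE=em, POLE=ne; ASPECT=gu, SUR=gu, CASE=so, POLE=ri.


cell ASPECT=du, SUR=ma, CASE=em, POLE=ri:
underlying: koibtut-so-u-ta-bt
1. f -> v, p -> b / V _ V: no change
2. o -> e, u -> i / F C0 _: fires at position(s) 6: koibtitsoutabt
3. e -> o, i -> u / B C0 _: fires at position(s) 3: koubtitsoutabt
surface: koubtitsoutabt

cell ASPECT=fe, SUR=ma, CASE=em, POLE=ri:
underlying: koibtut-so-u-ta-fi
1. f -> v, p -> b / V _ V: fires at position(s) 13: koibtutsoutavi
2. o -> e, u -> i / F C0 _: fires at position(s) 6: koibtitsoutavi
3. e -> o, i -> u / B C0 _: fires at position(s) 3, 14: koubtitsoutavu
surface: koubtitsoutavu

cell ASPECT=fe, SUR=gu, CASE=em, POLE=ne:
underlying: koibtut-so-zik-ez-fi
1. f -> v, p -> b / V _ V: no change
2. o -> e, u -> i / F C0 _: fires at position(s) 6: koibtitsozikezfi
3. e -> o, i -> u / B C0 _: fires at position(s) 3, 11: koubtitsozukezfi
surface: koubtitsozukezfi

cell ASPECT=gu, SUR=gu, CASE=so, POLE=ri:
underlying: koibtut-dar-u-ez-gu
1. f -> v, p -> b / V _ V: no change
2. o -> e, u -> i / F C0 _: fires at position(s) 6, 15: koibtitdaruezgi
3. e -> o, i -> u / B C0 _: fires at position(s) 3, 12: koubtitdaruozgi
surface: koubtitdaruozgi


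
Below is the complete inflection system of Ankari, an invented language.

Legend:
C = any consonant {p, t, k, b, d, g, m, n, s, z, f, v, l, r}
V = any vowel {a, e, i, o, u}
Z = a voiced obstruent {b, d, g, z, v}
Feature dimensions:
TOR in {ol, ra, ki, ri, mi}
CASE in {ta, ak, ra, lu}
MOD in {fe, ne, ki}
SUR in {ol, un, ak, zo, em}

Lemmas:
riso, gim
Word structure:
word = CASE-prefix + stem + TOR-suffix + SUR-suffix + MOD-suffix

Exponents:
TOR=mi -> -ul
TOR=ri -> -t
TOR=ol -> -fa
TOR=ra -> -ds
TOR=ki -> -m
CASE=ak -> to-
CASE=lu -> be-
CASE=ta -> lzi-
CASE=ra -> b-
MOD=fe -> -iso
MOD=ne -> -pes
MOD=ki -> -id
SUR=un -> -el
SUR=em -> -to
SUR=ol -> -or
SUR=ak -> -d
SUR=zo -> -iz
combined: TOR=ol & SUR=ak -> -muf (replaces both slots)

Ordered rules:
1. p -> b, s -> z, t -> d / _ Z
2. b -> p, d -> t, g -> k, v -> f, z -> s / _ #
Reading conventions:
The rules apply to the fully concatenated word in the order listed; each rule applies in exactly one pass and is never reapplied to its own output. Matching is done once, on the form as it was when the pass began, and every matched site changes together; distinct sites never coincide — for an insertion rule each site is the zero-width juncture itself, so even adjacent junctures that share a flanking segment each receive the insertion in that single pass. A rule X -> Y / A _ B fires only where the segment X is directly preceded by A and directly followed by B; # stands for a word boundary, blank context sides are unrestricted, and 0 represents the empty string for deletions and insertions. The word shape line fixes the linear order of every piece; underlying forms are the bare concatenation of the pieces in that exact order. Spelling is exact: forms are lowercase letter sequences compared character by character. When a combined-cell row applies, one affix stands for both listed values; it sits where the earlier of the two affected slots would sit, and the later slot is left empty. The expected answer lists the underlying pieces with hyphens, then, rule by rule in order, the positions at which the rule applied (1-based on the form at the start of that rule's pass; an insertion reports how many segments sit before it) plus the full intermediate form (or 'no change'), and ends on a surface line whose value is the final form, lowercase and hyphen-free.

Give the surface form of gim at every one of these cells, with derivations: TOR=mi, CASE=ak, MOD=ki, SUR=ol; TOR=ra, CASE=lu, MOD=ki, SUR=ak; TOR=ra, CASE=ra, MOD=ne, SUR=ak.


cell TOR=mi, CASE=ak, MOD=ki, SUR=ol:
underlying: to-gim-ul-or-id
1. p -> b, s -> z, t -> d / _ Z: no change
2. b -> p, d -> t, g -> k, v -> f, z -> s / _ #: fires at position(s) 11: togimulorit
surface: togimulorit

cell TOR=ra, CASE=lu, MOD=ki, SUR=ak:
underlying: be-gim-ds-d-id
1. p -> b, s -> z, t -> d / _ Z: fires at position(s) 7: begimdzdid
2. b -> p, d -> t, g -> k, v -> f, z -> s / _ #: fires at position(s) 10: begimdzdit
surface: begimdzdit

cell TOR=ra, CASE=ra, MOD=ne, SUR=ak:
underlying: b-gim-ds-d-pes
1. p -> b, s -> z, t -> d / _ Z: fires at position(s) 6: bgimdzdpes
2. b -> p, d -> t, g -> k, v -> f, z -> s / _ #: no change
surface: bgimdzdpes


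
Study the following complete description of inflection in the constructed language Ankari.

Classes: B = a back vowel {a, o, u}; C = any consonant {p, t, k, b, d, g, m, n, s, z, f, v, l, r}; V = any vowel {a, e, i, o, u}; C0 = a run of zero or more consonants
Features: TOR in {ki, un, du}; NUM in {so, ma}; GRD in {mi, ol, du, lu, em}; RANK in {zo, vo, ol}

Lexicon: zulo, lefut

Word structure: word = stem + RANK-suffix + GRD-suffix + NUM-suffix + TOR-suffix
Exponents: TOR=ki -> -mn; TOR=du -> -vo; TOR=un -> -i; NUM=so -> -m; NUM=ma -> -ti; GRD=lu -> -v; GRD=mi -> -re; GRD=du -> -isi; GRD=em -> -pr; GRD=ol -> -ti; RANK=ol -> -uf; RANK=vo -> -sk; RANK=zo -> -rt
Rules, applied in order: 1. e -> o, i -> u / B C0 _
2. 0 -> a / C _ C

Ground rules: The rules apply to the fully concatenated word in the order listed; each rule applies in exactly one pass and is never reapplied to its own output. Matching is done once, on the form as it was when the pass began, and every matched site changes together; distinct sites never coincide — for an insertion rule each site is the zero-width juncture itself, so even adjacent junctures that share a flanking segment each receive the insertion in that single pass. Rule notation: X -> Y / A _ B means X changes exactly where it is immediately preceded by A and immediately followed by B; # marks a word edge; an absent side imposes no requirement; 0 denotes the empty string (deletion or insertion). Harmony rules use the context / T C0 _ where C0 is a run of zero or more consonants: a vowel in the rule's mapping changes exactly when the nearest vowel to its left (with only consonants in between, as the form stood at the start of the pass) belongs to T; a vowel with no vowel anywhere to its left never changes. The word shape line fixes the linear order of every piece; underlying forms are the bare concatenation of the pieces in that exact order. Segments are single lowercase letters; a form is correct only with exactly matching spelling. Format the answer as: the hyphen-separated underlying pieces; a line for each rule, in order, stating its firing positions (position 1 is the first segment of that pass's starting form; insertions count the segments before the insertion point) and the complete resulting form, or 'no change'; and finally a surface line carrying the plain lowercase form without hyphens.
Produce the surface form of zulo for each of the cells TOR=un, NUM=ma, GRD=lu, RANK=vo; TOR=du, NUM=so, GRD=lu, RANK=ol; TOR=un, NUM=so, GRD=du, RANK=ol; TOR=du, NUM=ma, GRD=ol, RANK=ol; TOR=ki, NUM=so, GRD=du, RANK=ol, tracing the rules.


cell TOR=un, NUM=ma, GRD=lu, RANK=vo:
underlying: zulo-sk-v-ti-i
1. e -> o, i -> u / B C0 _: fires at position(s) 9: zuloskvtui
2. 0 -> a / C _ C: inserts after position(s) 5, 6, 7: zulosakavatui
surface: zulosakavatui

cell TOR=du, NUM=so, GRD=lu, RANK=ol:
underlying: zulo-uf-v-m-vo
1. e -> o, i -> u / B C0 _: no change
2. 0 -> a / C _ C: inserts after position(s) 6, 7, 8: zuloufavamavo
surface: zuloufavamavo

cell TOR=un, NUM=so, GRD=du, RANK=ol:
underlying: zulo-uf-isi-m-i
1. e -> o, i -> u / B C0 _: fires at position(s) 7: zuloufusimi
2. 0 -> a / C _ C: no change
surface: zuloufusimi

cell TOR=du, NUM=ma, GRD=ol, RANK=ol:
underlying: zulo-uf-ti-ti-vo
1. e -> o, i -> u / B C0 _: fires at position(s) 8: zulouftutivo
2. 0 -> a / C _ C: inserts after position(s) 6: zuloufatutivo
surface: zuloufatutivo

cell TOR=ki, NUM=so, GRD=du, RANK=ol:
underlying: zulo-uf-isi-m-mn
1. e -> o, i -> u / B C0 _: fires at position(s) 7: zuloufusimmn
2. 0 -> a / C _ C: inserts after position(s) 10, 11: zuloufusimaman
surface: zuloufusimaman


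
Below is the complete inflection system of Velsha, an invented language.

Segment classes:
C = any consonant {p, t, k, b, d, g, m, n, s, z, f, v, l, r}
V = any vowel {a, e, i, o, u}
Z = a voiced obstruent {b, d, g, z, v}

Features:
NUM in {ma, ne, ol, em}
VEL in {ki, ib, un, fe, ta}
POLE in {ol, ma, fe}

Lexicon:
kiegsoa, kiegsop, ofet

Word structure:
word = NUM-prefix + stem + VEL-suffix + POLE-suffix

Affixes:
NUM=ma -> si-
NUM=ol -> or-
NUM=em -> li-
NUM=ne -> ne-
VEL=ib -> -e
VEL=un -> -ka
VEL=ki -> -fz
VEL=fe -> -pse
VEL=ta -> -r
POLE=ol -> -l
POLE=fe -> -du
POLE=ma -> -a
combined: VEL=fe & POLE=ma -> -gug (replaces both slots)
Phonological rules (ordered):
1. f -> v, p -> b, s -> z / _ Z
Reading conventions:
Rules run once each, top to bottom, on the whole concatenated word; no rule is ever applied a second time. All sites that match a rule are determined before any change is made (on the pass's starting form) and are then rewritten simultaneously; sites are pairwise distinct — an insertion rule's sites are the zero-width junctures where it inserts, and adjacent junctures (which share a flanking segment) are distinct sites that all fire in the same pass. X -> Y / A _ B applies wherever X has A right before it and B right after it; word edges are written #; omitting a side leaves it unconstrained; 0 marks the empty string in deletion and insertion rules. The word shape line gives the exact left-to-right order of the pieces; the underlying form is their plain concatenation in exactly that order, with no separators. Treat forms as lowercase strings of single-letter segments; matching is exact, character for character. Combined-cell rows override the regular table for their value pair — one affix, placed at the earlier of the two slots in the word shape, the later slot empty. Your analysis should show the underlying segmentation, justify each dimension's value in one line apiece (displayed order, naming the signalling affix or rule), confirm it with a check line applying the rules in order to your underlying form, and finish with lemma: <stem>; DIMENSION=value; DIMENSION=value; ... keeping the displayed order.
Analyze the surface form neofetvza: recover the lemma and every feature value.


underlying: ne-ofet-fz-a
NUM=ne - signalled by the affix ne-
VEL=ki - signalled by the affix -fz
POLE=ma - signalled by the affix -a
check: neofetfza -> neofetvza
lemma: ofet; NUM=ne; VEL=ki; POLE=ma


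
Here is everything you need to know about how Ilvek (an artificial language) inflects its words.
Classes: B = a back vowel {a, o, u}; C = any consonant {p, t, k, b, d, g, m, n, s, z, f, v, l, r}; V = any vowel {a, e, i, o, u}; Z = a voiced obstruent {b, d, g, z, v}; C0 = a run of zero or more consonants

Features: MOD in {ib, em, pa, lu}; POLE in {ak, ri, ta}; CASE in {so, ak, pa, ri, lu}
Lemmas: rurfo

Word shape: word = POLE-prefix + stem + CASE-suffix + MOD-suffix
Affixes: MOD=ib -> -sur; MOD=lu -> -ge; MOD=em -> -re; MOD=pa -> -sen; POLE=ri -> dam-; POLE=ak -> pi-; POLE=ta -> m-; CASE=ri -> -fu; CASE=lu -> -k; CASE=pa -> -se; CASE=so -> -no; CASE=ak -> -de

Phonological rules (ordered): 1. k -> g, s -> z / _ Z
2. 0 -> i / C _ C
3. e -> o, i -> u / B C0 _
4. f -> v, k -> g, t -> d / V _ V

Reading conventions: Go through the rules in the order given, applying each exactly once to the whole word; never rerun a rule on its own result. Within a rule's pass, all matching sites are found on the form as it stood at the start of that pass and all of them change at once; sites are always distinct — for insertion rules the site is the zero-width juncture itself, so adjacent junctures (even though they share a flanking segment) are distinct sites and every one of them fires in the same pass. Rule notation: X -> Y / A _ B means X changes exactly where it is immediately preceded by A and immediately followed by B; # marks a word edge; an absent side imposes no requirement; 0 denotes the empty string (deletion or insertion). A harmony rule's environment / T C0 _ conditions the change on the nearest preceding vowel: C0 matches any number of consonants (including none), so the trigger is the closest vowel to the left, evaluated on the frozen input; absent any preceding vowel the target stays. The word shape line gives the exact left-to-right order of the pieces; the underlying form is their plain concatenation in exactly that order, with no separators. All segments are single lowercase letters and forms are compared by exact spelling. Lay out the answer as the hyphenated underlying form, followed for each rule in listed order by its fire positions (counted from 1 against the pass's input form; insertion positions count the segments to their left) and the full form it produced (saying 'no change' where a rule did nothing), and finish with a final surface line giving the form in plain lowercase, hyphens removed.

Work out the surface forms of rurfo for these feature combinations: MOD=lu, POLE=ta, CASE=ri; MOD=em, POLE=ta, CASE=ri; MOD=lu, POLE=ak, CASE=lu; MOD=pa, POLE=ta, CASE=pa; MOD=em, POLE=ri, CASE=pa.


cell MOD=lu, POLE=ta, CASE=ri:
underlying: m-rurfo-fu-ge
1. k -> g, s -> z / _ Z: no change
2. 0 -> i / C _ C: inserts after position(s) 1, 4: mirurifofuge
3. e -> o, i -> u / B C0 _: fires at position(s) 6, 12: mirurufofugo
4. f -> v, k -> g, t -> d / V _ V: fires at position(s) 7, 9: miruruvovugo
surface: miruruvovugo

cell MOD=em, POLE=ta, CASE=ri:
underlying: m-rurfo-fu-re
1. k -> g, s -> z / _ Z: no change
2. 0 -> i / C _ C: inserts after position(s) 1, 4: mirurifofure
3. e -> o, i -> u / B C0 _: fires at position(s) 6, 12: mirurufofuro
4. f -> v, k -> g, t -> d / V _ V: fires at position(s) 7, 9: miruruvovuro
surface: miruruvovuro

cell MOD=lu, POLE=ak, CASE=lu:
underlying: pi-rurfo-k-ge
1. k -> g, s -> z / _ Z: fires at position(s) 8: pirurfogge
2. 0 -> i / C _ C: inserts after position(s) 5, 8: pirurifogige
3. e -> o, i -> u / B C0 _: fires at position(s) 6, 10: pirurufoguge
4. f -> v, k -> g, t -> d / V _ V: fires at position(s) 7: piruruvoguge
surface: piruruvoguge

cell MOD=pa, POLE=ta, CASE=pa:
underlying: m-rurfo-se-sen
1. k -> g, s -> z / _ Z: no change
2. 0 -> i / C _ C: inserts after position(s) 1, 4: mirurifosesen
3. e -> o, i -> u / B C0 _: fires at position(s) 6, 10: mirurufososen
4. f -> v, k -> g, t -> d / V _ V: fires at position(s) 7: miruruvososen
surface: miruruvososen

cell MOD=em, POLE=ri, CASE=pa:
underlying: dam-rurfo-se-re
1. k -> g, s -> z / _ Z: no change
2. 0 -> i / C _ C: inserts after position(s) 3, 6: damirurifosere
3. e -> o, i -> u / B C0 _: fires at position(s) 4, 8, 12: damururufosore
4. f -> v, k -> g, t -> d / V _ V: fires at position(s) 9: damururuvosore
surface: damururuvosore


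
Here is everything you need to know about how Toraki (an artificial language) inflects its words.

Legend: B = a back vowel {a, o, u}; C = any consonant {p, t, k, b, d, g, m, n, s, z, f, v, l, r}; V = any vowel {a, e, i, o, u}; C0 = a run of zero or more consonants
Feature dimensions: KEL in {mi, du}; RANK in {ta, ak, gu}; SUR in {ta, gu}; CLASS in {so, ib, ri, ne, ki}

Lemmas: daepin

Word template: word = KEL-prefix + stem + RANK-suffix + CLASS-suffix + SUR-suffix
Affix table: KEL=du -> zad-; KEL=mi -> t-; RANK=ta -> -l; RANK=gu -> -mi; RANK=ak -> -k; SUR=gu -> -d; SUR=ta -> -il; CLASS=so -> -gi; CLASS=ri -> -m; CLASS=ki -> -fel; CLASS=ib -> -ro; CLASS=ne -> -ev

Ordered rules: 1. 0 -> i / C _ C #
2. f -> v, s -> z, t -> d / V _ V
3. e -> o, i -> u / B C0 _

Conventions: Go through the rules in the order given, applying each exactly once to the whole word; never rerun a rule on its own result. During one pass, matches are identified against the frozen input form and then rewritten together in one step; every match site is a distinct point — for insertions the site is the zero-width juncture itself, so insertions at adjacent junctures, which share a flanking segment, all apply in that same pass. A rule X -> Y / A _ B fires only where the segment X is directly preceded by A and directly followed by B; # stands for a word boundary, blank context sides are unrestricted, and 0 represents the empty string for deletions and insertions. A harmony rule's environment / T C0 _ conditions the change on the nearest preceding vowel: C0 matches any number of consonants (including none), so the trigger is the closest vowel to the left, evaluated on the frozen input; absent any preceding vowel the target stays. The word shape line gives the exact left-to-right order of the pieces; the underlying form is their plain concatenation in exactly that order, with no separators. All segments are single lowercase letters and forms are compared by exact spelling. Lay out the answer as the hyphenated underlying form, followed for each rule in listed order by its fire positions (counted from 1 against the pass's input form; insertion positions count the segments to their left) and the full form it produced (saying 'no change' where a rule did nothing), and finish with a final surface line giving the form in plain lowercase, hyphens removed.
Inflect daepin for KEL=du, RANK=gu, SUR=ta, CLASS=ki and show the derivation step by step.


underlying: zad-daepin-mi-fel-il
1. 0 -> i / C _ C #: no change
2. f -> v, s -> z, t -> d / V _ V: fires at position(s) 12: zaddaepinmivelil
3. e -> o, i -> u / B C0 _: fires at position(s) 6: zaddaopinmivelil
surface: zaddaopinmivelil


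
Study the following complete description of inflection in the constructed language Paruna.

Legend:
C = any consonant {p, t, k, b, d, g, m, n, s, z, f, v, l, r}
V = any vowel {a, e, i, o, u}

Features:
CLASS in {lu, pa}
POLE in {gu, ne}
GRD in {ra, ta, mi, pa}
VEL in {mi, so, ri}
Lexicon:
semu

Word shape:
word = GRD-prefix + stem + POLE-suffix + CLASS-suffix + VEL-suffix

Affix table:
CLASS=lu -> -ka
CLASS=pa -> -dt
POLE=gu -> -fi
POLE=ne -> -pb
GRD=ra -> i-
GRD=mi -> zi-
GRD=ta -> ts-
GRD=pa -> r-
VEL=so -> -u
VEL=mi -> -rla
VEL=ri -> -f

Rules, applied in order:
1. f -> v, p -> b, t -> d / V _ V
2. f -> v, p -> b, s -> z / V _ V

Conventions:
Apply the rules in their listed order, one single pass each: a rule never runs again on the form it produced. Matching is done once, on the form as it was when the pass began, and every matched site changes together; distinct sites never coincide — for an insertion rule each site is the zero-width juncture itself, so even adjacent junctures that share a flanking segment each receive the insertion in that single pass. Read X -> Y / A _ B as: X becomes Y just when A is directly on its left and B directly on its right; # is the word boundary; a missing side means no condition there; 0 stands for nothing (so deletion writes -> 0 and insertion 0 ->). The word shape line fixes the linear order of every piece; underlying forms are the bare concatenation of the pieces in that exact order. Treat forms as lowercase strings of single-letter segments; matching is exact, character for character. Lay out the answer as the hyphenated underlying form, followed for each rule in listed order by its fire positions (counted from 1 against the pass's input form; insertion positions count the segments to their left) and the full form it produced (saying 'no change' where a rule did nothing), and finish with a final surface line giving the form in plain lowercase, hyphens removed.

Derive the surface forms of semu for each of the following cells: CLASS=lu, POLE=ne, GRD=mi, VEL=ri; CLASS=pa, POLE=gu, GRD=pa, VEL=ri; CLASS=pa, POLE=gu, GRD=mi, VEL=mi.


cell CLASS=lu, POLE=ne, GRD=mi, VEL=ri:
underlying: zi-semu-pb-ka-f
1. f -> v, p -> b, t -> d / V _ V: no change
2. f -> v, p -> b, s -> z / V _ V: fires at position(s) 3: zizemupbkaf
surface: zizemupbkaf

cell CLASS=pa, POLE=gu, GRD=pa, VEL=ri:
underlying: r-semu-fi-dt-f
1. f -> v, p -> b, t -> d / V _ V: fires at position(s) 6: rsemuvidtf
2. f -> v, p -> b, s -> z / V _ V: no change
surface: rsemuvidtf

cell CLASS=pa, POLE=gu, GRD=mi, VEL=mi:
underlying: zi-semu-fi-dt-rla
1. f -> v, p -> b, t -> d / V _ V: fires at position(s) 7: zisemuvidtrla
2. f -> v, p -> b, s -> z / V _ V: fires at position(s) 3: zizemuvidtrla
surface: zizemuvidtrla


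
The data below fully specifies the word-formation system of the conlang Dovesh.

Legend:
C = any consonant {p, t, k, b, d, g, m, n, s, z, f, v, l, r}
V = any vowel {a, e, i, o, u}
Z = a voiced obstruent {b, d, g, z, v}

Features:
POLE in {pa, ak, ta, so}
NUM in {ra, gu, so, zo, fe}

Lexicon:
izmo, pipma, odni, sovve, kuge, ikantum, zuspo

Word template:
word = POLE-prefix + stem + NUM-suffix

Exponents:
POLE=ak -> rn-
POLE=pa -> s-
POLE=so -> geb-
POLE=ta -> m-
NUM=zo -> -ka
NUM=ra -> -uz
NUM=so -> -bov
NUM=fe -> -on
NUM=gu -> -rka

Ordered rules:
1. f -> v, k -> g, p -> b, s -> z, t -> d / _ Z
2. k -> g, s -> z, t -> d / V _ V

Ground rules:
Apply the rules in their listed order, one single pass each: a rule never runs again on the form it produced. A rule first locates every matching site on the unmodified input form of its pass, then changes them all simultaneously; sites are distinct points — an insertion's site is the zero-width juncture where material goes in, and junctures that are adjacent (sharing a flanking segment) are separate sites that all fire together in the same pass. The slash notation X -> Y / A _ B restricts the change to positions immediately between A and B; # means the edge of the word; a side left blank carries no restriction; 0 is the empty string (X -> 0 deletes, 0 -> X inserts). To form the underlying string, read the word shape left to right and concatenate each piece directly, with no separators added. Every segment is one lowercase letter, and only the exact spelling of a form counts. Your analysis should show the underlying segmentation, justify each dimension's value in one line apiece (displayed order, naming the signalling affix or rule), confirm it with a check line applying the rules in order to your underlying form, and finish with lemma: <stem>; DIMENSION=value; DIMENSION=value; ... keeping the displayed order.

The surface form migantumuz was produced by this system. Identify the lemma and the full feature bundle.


underlying: m-ikantum-uz
POLE=ta - signalled by the affix m-
NUM=ra - signalled by the affix -uz
check: mikantumuz -> mikantumuz -> migantumuz
lemma: ikantum; POLE=ta; NUM=ra


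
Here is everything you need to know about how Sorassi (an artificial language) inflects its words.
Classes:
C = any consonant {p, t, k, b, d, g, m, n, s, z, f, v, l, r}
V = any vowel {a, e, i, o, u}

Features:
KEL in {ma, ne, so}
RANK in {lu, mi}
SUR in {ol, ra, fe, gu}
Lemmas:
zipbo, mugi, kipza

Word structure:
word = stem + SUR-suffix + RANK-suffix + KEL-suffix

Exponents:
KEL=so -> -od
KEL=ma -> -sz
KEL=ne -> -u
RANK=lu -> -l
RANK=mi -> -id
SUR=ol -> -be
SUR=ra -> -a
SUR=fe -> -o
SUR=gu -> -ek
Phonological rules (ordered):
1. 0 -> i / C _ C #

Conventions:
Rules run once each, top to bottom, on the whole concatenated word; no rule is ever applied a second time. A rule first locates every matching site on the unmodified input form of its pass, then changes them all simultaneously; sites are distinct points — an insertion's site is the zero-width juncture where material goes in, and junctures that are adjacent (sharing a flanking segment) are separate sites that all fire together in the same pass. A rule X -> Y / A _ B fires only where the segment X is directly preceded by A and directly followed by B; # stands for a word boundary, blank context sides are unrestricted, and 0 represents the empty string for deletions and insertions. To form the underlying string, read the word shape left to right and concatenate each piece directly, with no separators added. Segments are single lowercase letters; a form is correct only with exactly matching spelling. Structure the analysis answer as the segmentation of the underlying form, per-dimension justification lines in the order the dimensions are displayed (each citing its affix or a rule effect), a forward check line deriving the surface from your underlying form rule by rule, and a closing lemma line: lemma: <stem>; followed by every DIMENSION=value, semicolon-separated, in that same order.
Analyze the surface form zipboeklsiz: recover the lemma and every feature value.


underlying: zipbo-ek-l-sz
KEL=ma - signalled by the affix -sz
RANK=lu - signalled by the affix -l
SUR=gu - signalled by the affix -ek
check: zipboeklsz -> zipboeklsiz
lemma: zipbo; KEL=ma; RANK=lu; SUR=gu


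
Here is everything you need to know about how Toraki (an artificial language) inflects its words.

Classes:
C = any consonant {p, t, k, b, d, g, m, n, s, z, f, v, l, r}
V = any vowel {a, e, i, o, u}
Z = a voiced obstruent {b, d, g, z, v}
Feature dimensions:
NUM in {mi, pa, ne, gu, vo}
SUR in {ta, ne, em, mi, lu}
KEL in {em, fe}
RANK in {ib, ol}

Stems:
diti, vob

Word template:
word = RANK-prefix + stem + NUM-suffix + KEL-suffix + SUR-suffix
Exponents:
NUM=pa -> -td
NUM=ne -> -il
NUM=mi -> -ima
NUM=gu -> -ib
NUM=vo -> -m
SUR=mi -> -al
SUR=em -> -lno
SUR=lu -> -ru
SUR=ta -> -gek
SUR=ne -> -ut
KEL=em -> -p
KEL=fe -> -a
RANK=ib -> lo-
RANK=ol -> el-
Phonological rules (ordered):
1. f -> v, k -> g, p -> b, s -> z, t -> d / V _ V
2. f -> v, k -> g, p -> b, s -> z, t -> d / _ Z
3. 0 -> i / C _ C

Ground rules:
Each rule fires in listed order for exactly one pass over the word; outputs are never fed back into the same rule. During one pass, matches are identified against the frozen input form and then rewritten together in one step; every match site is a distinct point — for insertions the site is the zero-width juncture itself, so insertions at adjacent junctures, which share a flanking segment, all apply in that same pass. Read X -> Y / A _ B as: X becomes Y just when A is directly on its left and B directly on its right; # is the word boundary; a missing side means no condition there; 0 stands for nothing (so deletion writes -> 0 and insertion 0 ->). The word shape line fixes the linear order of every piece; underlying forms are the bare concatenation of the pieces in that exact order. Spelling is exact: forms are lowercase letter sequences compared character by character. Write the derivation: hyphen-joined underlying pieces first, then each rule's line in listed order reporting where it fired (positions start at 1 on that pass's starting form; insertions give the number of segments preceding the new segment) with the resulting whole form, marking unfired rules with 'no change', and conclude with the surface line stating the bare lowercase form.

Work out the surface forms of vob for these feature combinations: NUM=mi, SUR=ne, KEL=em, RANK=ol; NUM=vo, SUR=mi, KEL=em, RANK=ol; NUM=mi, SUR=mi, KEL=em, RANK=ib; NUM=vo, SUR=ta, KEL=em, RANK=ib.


cell NUM=mi, SUR=ne, KEL=em, RANK=ol:
underlying: el-vob-ima-p-ut
1. f -> v, k -> g, p -> b, s -> z, t -> d / V _ V: fires at position(s) 9: elvobimabut
2. f -> v, k -> g, p -> b, s -> z, t -> d / _ Z: no change
3. 0 -> i / C _ C: inserts after position(s) 2: elivobimabut
surface: elivobimabut

cell NUM=vo, SUR=mi, KEL=em, RANK=ol:
underlying: el-vob-m-p-al
1. f -> v, k -> g, p -> b, s -> z, t -> d / V _ V: no change
2. f -> v, k -> g, p -> b, s -> z, t -> d / _ Z: no change
3. 0 -> i / C _ C: inserts after position(s) 2, 5, 6: elivobimipal
surface: elivobimipal

cell NUM=mi, SUR=mi, KEL=em, RANK=ib:
underlying: lo-vob-ima-p-al
1. f -> v, k -> g, p -> b, s -> z, t -> d / V _ V: fires at position(s) 9: lovobimabal
2. f -> v, k -> g, p -> b, s -> z, t -> d / _ Z: no change
3. 0 -> i / C _ C: no change
surface: lovobimabal

cell NUM=vo, SUR=ta, KEL=em, RANK=ib:
underlying: lo-vob-m-p-gek
1. f -> v, k -> g, p -> b, s -> z, t -> d / V _ V: no change
2. f -> v, k -> g, p -> b, s -> z, t -> d / _ Z: fires at position(s) 7: lovobmbgek
3. 0 -> i / C _ C: inserts after position(s) 5, 6, 7: lovobimibigek
surface: lovobimibigek


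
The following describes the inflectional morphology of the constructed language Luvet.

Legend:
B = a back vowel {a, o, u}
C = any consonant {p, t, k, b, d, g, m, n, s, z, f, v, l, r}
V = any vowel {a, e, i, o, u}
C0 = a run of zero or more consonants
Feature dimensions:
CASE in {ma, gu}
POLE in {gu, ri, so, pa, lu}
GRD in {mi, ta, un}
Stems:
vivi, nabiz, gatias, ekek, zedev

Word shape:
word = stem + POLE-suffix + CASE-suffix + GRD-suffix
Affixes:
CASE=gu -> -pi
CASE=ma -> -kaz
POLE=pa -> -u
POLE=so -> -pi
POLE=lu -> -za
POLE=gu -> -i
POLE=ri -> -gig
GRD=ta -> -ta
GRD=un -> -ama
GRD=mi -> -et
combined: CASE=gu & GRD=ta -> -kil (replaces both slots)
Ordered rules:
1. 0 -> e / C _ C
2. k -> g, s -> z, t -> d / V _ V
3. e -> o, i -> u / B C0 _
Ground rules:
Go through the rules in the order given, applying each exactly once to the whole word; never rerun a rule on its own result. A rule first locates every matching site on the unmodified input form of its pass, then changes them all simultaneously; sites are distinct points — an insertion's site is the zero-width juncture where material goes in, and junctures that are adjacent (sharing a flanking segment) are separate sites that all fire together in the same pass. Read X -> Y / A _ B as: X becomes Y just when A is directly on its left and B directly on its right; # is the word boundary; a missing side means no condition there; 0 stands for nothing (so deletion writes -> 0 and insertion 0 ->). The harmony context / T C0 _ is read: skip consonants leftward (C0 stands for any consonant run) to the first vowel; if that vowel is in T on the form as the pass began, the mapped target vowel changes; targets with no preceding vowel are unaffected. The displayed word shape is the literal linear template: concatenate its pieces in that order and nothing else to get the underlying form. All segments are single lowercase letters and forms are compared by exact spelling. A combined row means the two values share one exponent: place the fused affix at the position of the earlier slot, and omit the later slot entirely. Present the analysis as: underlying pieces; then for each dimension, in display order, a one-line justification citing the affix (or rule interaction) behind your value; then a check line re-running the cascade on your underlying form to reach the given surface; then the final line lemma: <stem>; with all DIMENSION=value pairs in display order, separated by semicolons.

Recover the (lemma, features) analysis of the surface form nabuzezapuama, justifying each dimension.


underlying: nabiz-za-pi-ama
CASE=gu - signalled by the affix -pi
POLE=lu - signalled by the affix -za
GRD=un - signalled by the affix -ama
check: nabizzapiama -> nabizezapiama -> nabizezapiama -> nabuzezapuama
lemma: nabiz; CASE=gu; POLE=lu; GRD=un


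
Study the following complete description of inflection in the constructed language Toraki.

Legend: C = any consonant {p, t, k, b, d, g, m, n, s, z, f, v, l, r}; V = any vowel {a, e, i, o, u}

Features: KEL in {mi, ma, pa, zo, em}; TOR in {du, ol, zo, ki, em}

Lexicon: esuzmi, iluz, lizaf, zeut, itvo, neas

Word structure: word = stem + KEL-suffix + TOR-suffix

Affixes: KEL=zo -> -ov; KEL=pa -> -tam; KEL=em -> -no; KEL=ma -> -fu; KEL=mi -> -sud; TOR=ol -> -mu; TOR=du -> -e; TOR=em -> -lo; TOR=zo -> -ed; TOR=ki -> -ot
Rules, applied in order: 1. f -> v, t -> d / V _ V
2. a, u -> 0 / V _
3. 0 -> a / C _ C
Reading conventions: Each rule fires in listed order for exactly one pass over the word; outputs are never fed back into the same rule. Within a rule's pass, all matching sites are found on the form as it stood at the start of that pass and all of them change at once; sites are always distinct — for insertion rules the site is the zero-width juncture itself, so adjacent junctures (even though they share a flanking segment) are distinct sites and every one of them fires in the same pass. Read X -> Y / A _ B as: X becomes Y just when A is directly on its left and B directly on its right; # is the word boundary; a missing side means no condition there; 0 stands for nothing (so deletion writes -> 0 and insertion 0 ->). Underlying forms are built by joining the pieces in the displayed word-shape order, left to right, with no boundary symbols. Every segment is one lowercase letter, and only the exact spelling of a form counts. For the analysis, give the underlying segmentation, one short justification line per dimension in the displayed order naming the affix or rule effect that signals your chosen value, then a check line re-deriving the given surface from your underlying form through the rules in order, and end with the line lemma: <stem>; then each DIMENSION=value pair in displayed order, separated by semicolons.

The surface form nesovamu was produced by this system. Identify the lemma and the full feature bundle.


underlying: neas-ov-mu
KEL=zo - signalled by the affix -ov
TOR=ol - signalled by the affix -mu
check: neasovmu -> neasovmu -> nesovmu -> nesovamu
lemma: neas; KEL=zo; TOR=ol


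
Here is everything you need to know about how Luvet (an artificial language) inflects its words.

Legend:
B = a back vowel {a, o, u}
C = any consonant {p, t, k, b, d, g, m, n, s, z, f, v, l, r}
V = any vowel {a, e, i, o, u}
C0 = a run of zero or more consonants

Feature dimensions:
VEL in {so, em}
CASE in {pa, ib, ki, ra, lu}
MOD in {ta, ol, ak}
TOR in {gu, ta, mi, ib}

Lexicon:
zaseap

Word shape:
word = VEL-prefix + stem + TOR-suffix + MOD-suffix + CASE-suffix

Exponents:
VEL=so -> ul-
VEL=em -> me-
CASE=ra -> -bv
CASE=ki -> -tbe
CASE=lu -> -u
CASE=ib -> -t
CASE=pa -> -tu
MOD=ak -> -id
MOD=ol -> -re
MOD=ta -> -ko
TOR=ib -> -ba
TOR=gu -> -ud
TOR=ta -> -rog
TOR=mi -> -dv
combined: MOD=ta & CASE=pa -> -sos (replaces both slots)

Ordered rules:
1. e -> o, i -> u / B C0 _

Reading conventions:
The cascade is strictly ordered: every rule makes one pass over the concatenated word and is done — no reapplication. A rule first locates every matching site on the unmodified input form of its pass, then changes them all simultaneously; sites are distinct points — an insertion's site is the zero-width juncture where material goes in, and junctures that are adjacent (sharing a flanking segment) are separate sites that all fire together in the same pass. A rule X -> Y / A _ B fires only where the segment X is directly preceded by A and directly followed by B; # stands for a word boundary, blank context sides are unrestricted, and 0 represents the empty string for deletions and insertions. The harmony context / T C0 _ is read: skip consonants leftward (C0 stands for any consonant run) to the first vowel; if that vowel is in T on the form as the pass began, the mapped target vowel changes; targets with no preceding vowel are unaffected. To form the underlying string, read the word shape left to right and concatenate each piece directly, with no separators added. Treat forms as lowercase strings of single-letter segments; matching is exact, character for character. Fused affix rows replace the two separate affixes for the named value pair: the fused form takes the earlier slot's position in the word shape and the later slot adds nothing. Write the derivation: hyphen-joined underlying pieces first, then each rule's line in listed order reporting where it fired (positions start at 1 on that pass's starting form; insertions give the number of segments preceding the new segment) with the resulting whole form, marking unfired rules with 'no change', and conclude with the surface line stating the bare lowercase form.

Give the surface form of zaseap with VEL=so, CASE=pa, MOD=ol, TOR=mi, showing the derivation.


underlying: ul-zaseap-dv-re-tu
1. e -> o, i -> u / B C0 _: fires at position(s) 6, 12: ulzasoapdvrotu
surface: ulzasoapdvrotu


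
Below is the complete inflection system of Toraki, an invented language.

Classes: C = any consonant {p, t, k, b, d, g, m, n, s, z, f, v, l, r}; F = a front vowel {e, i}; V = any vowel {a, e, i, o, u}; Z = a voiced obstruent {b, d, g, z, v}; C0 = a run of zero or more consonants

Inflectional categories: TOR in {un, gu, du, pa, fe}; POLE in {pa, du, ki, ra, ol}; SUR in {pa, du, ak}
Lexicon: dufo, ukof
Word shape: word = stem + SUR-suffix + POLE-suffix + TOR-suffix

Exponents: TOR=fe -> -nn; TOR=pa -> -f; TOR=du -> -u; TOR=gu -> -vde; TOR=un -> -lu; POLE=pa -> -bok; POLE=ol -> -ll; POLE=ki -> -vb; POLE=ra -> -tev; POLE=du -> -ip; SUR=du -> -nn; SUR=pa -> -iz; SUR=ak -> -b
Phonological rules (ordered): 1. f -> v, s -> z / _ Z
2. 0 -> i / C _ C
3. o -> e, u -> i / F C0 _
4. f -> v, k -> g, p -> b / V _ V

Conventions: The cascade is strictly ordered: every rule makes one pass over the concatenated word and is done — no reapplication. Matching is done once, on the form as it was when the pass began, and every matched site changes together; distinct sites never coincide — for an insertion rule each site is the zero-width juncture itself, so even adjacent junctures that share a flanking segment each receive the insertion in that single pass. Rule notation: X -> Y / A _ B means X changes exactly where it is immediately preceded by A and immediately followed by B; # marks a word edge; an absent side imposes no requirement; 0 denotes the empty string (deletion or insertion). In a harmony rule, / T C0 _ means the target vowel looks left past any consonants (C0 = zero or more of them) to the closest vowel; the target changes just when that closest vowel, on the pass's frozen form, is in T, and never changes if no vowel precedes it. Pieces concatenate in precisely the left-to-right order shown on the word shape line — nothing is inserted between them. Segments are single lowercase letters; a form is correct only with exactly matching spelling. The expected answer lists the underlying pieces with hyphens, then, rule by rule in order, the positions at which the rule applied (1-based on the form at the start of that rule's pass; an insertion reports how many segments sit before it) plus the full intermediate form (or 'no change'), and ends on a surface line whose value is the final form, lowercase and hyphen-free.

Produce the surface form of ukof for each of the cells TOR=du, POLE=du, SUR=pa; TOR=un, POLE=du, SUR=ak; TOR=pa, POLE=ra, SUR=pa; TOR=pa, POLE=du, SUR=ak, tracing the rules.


cell TOR=du, POLE=du, SUR=pa:
underlying: ukof-iz-ip-u
1. f -> v, s -> z / _ Z: no change
2. 0 -> i / C _ C: no change
3. o -> e, u -> i / F C0 _: fires at position(s) 9: ukofizipi
4. f -> v, k -> g, p -> b / V _ V: fires at position(s) 2, 4, 8: ugovizibi
surface: ugovizibi

cell TOR=un, POLE=du, SUR=ak:
underlying: ukof-b-ip-lu
1. f -> v, s -> z / _ Z: fires at position(s) 4: ukovbiplu
2. 0 -> i / C _ C: inserts after position(s) 4, 7: ukovibipilu
3. o -> e, u -> i / F C0 _: fires at position(s) 11: ukovibipili
4. f -> v, k -> g, p -> b / V _ V: fires at position(s) 2, 8: ugovibibili
surface: ugovibibili

cell TOR=pa, POLE=ra, SUR=pa:
underlying: ukof-iz-tev-f
1. f -> v, s -> z / _ Z: no change
2. 0 -> i / C _ C: inserts after position(s) 6, 9: ukofizitevif
3. o -> e, u -> i / F C0 _: no change
4. f -> v, k -> g, p -> b / V _ V: fires at position(s) 2, 4: ugovizitevif
surface: ugovizitevif

cell TOR=pa, POLE=du, SUR=ak:
underlying: ukof-b-ip-f
1. f -> v, s -> z / _ Z: fires at position(s) 4: ukovbipf
2. 0 -> i / C _ C: inserts after position(s) 4, 7: ukovibipif
3. o -> e, u -> i / F C0 _: no change
4. f -> v, k -> g, p -> b / V _ V: fires at position(s) 2, 8: ugovibibif
surface: ugovibibif
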